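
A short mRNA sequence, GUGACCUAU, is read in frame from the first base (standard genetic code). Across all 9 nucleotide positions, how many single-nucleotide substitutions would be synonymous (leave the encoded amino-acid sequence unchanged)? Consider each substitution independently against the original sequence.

Codon 1 (GUG, Val): 3 synonymous substitutions.
Codon 2 (ACC, Thr): 3 synonymous substitutions.
Codon 3 (UAU, Tyr): 1 synonymous substitution.
Total: 3 + 3 + 1 = 7.

7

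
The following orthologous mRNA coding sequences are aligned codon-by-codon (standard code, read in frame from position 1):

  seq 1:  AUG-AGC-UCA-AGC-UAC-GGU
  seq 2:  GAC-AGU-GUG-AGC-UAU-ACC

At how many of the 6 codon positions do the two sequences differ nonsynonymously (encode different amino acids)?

Codon 1: AUG Met / GAC Asp — nonsynonymous.
Codon 2: AGC Ser / AGU Ser — synonymous.
Codon 3: UCA Ser / GUG Val — nonsynonymous.
Codon 4: AGC Ser / AGC Ser — identical.
Codon 5: UAC Tyr / UAU Tyr — synonymous.
Codon 6: GGU Gly / ACC Thr — nonsynonymous.
Nonsynonymous differences: 3.

3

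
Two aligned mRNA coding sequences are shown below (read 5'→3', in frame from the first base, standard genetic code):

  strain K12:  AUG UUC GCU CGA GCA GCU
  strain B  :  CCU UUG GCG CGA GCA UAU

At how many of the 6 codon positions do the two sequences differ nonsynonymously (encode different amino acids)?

Codon 1: AUG Met / CCU Pro — nonsynonymous.
Codon 2: UUC Phe / UUG Leu — nonsynonymous.
Codon 3: GCU Ala / GCG Ala — synonymous.
Codon 4: CGA Arg / CGA Arg — identical.
Codon 5: GCA Ala / GCA Ala — identical.
Codon 6: GCU Ala / UAU Tyr — nonsynonymous.
Nonsynonymous differences: 3.

3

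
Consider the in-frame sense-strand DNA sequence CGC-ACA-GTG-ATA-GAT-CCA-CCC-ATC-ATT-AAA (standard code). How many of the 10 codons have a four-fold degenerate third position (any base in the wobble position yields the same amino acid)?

5

Codon 1 CGC (Arg): third position 4-fold.
Codon 2 ACA (Thr): third position 4-fold.
Codon 3 GTG (Val): third position 4-fold.
Codon 4 ATA (Ile): third position 3-fold.
Codon 5 GAT (Asp): third position 2-fold.
Codon 6 CCA (Pro): third position 4-fold.
Codon 7 CCC (Pro): third position 4-fold.
Codon 8 ATC (Ile): third position 3-fold.
Codon 9 ATT (Ile): third position 3-fold.
Codon 10 AAA (Lys): third position 2-fold.
Four-fold degenerate third positions: 5.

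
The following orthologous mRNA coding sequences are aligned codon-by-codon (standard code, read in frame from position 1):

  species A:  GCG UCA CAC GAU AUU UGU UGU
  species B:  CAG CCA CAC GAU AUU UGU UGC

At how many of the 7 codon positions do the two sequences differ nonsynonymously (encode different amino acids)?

2

Codon 1: GCG Ala / CAG Gln — nonsynonymous.
Codon 2: UCA Ser / CCA Pro — nonsynonymous.
Codon 3: CAC His / CAC His — identical.
Codon 4: GAU Asp / GAU Asp — identical.
Codon 5: AUU Ile / AUU Ile — identical.
Codon 6: UGU Cys / UGU Cys — identical.
Codon 7: UGU Cys / UGC Cys — synonymous.
Nonsynonymous differences: 2.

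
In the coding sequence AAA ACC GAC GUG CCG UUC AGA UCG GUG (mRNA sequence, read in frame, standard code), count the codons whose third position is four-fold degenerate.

Codon 1 AAA (Lys): third position 2-fold.
Codon 2 ACC (Thr): third position 4-fold.
Codon 3 GAC (Asp): third position 2-fold.
Codon 4 GUG (Val): third position 4-fold.
Codon 5 CCG (Pro): third position 4-fold.
Codon 6 UUC (Phe): third position 2-fold.
Codon 7 AGA (Arg): third position 2-fold.
Codon 8 UCG (Ser): third position 4-fold.
Codon 9 GUG (Val): third position 4-fold.
Four-fold degenerate third positions: 5.

5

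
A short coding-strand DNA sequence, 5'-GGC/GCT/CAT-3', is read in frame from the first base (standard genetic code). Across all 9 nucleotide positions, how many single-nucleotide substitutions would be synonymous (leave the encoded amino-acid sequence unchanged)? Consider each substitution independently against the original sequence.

Codon 1 (GGC, Gly): 3 synonymous substitutions.
Codon 2 (GCT, Ala): 3 synonymous substitutions.
Codon 3 (CAT, His): 1 synonymous substitution.
Total: 3 + 3 + 1 = 7.

7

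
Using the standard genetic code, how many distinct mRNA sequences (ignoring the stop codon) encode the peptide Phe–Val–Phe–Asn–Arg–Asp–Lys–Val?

3072

Phe: 2 codons.
Val: 4 codons.
Phe: 2 codons.
Asn: 2 codons.
Arg: 6 codons.
Asp: 2 codons.
Lys: 2 codons.
Val: 4 codons.
2 × 4 × 2 × 2 × 6 × 2 × 2 × 4 = 3072.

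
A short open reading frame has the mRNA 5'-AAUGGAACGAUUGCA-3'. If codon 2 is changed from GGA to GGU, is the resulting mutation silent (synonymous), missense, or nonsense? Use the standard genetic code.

Position 6 falls in codon 2: GGA → Gly.
After the substitution the codon is GGU → Gly.
Both encode Gly, so the change is synonymous.

silent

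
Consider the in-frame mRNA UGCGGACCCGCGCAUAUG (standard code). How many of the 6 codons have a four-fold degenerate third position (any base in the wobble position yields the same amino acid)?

Codon 1 UGC (Cys): third position 2-fold.
Codon 2 GGA (Gly): third position 4-fold.
Codon 3 CCC (Pro): third position 4-fold.
Codon 4 GCG (Ala): third position 4-fold.
Codon 5 CAU (His): third position 2-fold.
Codon 6 AUG (Met): third position 1-fold.
Four-fold degenerate third positions: 3.

3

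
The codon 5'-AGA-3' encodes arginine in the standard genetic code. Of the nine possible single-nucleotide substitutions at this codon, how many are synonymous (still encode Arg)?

Position 1: CGA → 1 synonymous.
Position 2: none → 0 synonymous.
Position 3: AGG → 1 synonymous.
Total: 1 + 0 + 1 = 2.

2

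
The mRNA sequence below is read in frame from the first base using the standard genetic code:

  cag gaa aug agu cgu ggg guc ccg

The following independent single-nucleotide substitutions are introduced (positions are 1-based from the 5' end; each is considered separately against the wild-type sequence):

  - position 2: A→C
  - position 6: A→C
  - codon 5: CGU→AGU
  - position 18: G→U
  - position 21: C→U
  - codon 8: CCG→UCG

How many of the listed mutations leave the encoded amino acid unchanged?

2

Codon 1: CAG (Gln) → CCG (Pro) — missense.
Codon 2: GAA (Glu) → GAC (Asp) — missense.
Codon 5: CGU (Arg) → AGU (Ser) — missense.
Codon 6: GGG (Gly) → GGU (Gly) — synonymous.
Codon 7: GUC (Val) → GUU (Val) — synonymous.
Codon 8: CCG (Pro) → UCG (Ser) — missense.
Synonymous: 2 of 6.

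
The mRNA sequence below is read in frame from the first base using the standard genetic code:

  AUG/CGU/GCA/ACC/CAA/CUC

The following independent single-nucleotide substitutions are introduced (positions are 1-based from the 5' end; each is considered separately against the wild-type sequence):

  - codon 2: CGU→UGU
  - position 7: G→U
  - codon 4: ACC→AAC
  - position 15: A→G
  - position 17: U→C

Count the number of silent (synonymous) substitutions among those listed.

1

Codon 2: CGU (Arg) → UGU (Cys) — missense.
Codon 3: GCA (Ala) → UCA (Ser) — missense.
Codon 4: ACC (Thr) → AAC (Asn) — missense.
Codon 5: CAA (Gln) → CAG (Gln) — synonymous.
Codon 6: CUC (Leu) → CCC (Pro) — missense.
Synonymous: 1 of 5.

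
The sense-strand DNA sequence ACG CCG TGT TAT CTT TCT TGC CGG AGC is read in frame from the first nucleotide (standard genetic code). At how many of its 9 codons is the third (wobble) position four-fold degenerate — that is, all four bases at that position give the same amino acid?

Codon 1 ACG (Thr): third position 4-fold.
Codon 2 CCG (Pro): third position 4-fold.
Codon 3 TGT (Cys): third position 2-fold.
Codon 4 TAT (Tyr): third position 2-fold.
Codon 5 CTT (Leu): third position 4-fold.
Codon 6 TCT (Ser): third position 4-fold.
Codon 7 TGC (Cys): third position 2-fold.
Codon 8 CGG (Arg): third position 4-fold.
Codon 9 AGC (Ser): third position 2-fold.
Four-fold degenerate third positions: 5.

5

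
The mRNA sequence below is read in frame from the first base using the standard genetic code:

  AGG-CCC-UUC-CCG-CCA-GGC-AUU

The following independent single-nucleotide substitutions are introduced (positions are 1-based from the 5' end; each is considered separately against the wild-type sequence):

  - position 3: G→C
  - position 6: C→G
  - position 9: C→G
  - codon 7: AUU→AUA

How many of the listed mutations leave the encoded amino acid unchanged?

2

Codon 1: AGG (Arg) → AGC (Ser) — missense.
Codon 2: CCC (Pro) → CCG (Pro) — synonymous.
Codon 3: UUC (Phe) → UUG (Leu) — missense.
Codon 7: AUU (Ile) → AUA (Ile) — synonymous.
Synonymous: 2 of 4.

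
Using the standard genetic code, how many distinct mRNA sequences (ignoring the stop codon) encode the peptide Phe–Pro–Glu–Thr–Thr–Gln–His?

1024

Phe: 2 codons.
Pro: 4 codons.
Glu: 2 codons.
Thr: 4 codons.
Thr: 4 codons.
Gln: 2 codons.
His: 2 codons.
2 × 4 × 2 × 4 × 4 × 2 × 2 = 1024.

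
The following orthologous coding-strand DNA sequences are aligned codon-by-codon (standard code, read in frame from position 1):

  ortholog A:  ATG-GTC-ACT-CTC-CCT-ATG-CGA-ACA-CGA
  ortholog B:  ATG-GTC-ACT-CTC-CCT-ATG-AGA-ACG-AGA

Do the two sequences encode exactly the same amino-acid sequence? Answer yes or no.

yes

Codon 1: ATG Met / ATG Met — identical.
Codon 2: GTC Val / GTC Val — identical.
Codon 3: ACT Thr / ACT Thr — identical.
Codon 4: CTC Leu / CTC Leu — identical.
Codon 5: CCT Pro / CCT Pro — identical.
Codon 6: ATG Met / ATG Met — identical.
Codon 7: CGA Arg / AGA Arg — synonymous.
Codon 8: ACA Thr / ACG Thr — synonymous.
Codon 9: CGA Arg / AGA Arg — synonymous.
Nonsynonymous differences: 0 → same protein.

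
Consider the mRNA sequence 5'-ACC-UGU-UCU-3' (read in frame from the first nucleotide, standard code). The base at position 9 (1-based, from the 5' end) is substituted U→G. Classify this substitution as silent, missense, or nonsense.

Position 9 falls in codon 3: UCU → Ser.
After the substitution the codon is UCG → Ser.
Both encode Ser, so the change is synonymous.

silent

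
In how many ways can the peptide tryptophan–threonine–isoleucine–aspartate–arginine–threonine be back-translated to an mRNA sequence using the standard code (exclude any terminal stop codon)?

576

Trp: 1 codon.
Thr: 4 codons.
Ile: 3 codons.
Asp: 2 codons.
Arg: 6 codons.
Thr: 4 codons.
1 × 4 × 3 × 2 × 6 × 4 = 576.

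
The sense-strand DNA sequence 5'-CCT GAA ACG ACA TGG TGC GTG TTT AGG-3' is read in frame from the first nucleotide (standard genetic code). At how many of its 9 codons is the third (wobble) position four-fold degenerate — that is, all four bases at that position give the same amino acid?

4

Codon 1 CCT (Pro): third position 4-fold.
Codon 2 GAA (Glu): third position 2-fold.
Codon 3 ACG (Thr): third position 4-fold.
Codon 4 ACA (Thr): third position 4-fold.
Codon 5 TGG (Trp): third position 1-fold.
Codon 6 TGC (Cys): third position 2-fold.
Codon 7 GTG (Val): third position 4-fold.
Codon 8 TTT (Phe): third position 2-fold.
Codon 9 AGG (Arg): third position 2-fold.
Four-fold degenerate third positions: 4.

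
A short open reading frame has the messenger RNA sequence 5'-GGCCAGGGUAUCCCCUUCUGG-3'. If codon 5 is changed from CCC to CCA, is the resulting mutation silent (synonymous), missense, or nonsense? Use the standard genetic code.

Position 15 falls in codon 5: CCC → Pro.
After the substitution the codon is CCA → Pro.
Both encode Pro, so the change is synonymous.

silent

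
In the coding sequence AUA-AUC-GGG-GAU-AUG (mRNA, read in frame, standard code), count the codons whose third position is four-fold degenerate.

Codon 1 AUA (Ile): third position 3-fold.
Codon 2 AUC (Ile): third position 3-fold.
Codon 3 GGG (Gly): third position 4-fold.
Codon 4 GAU (Asp): third position 2-fold.
Codon 5 AUG (Met): third position 1-fold.
Four-fold degenerate third positions: 1.

1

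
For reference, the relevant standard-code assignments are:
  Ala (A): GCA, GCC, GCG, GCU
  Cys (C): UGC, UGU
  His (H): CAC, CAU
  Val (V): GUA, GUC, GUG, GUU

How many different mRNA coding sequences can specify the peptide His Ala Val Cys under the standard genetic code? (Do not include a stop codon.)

His: 2 codons.
Ala: 4 codons.
Val: 4 codons.
Cys: 2 codons.
2 × 4 × 4 × 2 = 64.

64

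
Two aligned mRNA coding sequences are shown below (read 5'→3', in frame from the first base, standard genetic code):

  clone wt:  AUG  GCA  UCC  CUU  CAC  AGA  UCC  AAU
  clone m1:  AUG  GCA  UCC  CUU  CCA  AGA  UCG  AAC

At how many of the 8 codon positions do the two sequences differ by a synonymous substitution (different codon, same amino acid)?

Codon 1: AUG Met / AUG Met — identical.
Codon 2: GCA Ala / GCA Ala — identical.
Codon 3: UCC Ser / UCC Ser — identical.
Codon 4: CUU Leu / CUU Leu — identical.
Codon 5: CAC His / CCA Pro — nonsynonymous.
Codon 6: AGA Arg / AGA Arg — identical.
Codon 7: UCC Ser / UCG Ser — synonymous.
Codon 8: AAU Asn / AAC Asn — synonymous.
Synonymous differences: 2.

2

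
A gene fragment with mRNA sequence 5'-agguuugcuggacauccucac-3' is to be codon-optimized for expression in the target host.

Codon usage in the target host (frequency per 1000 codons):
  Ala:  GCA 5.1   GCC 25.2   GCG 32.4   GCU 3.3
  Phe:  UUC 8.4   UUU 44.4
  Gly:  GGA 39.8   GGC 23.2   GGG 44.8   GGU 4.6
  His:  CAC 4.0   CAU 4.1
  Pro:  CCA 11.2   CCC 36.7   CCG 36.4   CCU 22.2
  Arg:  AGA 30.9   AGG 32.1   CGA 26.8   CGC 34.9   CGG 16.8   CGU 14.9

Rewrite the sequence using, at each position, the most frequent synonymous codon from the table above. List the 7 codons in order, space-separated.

Codon 1 (Arg): best is CGC at 34.9.
Codon 2 (Phe): best is UUU at 44.4.
Codon 3 (Ala): best is GCG at 32.4.
Codon 4 (Gly): best is GGG at 44.8.
Codon 5 (His): best is CAU at 4.1.
Codon 6 (Pro): best is CCC at 36.7.
Codon 7 (His): best is CAU at 4.1.

CGC UUU GCG GGG CAU CCC CAU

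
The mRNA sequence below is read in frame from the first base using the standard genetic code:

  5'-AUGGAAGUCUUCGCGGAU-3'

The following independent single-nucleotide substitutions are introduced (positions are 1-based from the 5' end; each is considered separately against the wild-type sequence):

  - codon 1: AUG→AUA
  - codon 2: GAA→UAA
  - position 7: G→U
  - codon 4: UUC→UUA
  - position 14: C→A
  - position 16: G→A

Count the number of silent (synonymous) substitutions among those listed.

Codon 1: AUG (Met) → AUA (Ile) — missense.
Codon 2: GAA (Glu) → UAA (Stop) — nonsense.
Codon 3: GUC (Val) → UUC (Phe) — missense.
Codon 4: UUC (Phe) → UUA (Leu) — missense.
Codon 5: GCG (Ala) → GAG (Glu) — missense.
Codon 6: GAU (Asp) → AAU (Asn) — missense.
Synonymous: 0 of 6.

0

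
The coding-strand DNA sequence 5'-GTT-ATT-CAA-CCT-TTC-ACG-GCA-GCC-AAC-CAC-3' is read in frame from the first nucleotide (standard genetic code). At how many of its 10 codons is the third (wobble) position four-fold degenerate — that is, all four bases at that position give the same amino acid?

5

Codon 1 GTT (Val): third position 4-fold.
Codon 2 ATT (Ile): third position 3-fold.
Codon 3 CAA (Gln): third position 2-fold.
Codon 4 CCT (Pro): third position 4-fold.
Codon 5 TTC (Phe): third position 2-fold.
Codon 6 ACG (Thr): third position 4-fold.
Codon 7 GCA (Ala): third position 4-fold.
Codon 8 GCC (Ala): third position 4-fold.
Codon 9 AAC (Asn): third position 2-fold.
Codon 10 CAC (His): third position 2-fold.
Four-fold degenerate third positions: 5.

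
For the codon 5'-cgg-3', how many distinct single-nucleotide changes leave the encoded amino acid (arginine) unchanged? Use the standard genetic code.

4

Position 1: AGG → 1 synonymous.
Position 2: none → 0 synonymous.
Position 3: CGU, CGC, CGA → 3 synonymous.
Total: 1 + 0 + 3 = 4.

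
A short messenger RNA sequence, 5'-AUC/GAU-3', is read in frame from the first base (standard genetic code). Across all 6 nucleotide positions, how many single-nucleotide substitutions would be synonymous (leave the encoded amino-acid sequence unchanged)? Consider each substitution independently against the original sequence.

3

Codon 1 (AUC, Ile): 2 synonymous substitutions.
Codon 2 (GAU, Asp): 1 synonymous substitution.
Total: 2 + 1 = 3.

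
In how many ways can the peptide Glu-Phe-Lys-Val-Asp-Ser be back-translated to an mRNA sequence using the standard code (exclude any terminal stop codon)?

384

Glu: 2 codons.
Phe: 2 codons.
Lys: 2 codons.
Val: 4 codons.
Asp: 2 codons.
Ser: 6 codons.
2 × 2 × 2 × 4 × 2 × 6 = 384.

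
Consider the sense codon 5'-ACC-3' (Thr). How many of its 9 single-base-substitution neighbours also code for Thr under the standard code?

Position 1: none → 0 synonymous.
Position 2: none → 0 synonymous.
Position 3: ACT, ACA, ACG → 3 synonymous.
Total: 0 + 0 + 3 = 3.

3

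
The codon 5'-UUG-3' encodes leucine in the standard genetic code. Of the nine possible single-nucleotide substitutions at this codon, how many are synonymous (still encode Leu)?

Position 1: CUG → 1 synonymous.
Position 2: none → 0 synonymous.
Position 3: UUA → 1 synonymous.
Total: 1 + 0 + 1 = 2.

2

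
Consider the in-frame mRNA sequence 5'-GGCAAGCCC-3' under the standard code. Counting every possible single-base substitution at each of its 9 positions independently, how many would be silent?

7

Codon 1 (GGC, Gly): 3 synonymous substitutions.
Codon 2 (AAG, Lys): 1 synonymous substitution.
Codon 3 (CCC, Pro): 3 synonymous substitutions.
Total: 3 + 1 + 3 = 7.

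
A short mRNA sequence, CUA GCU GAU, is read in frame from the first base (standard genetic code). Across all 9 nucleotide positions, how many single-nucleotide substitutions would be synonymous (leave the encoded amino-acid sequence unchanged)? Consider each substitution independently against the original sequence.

Codon 1 (CUA, Leu): 4 synonymous substitutions.
Codon 2 (GCU, Ala): 3 synonymous substitutions.
Codon 3 (GAU, Asp): 1 synonymous substitution.
Total: 4 + 3 + 1 = 8.

8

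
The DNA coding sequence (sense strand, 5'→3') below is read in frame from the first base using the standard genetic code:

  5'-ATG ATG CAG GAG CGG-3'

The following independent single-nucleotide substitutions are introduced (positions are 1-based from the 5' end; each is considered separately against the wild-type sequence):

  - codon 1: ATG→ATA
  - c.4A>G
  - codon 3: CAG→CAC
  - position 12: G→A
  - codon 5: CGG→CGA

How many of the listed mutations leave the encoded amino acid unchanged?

2

Codon 1: ATG (Met) → ATA (Ile) — missense.
Codon 2: ATG (Met) → GTG (Val) — missense.
Codon 3: CAG (Gln) → CAC (His) — missense.
Codon 4: GAG (Glu) → GAA (Glu) — synonymous.
Codon 5: CGG (Arg) → CGA (Arg) — synonymous.
Synonymous: 2 of 5.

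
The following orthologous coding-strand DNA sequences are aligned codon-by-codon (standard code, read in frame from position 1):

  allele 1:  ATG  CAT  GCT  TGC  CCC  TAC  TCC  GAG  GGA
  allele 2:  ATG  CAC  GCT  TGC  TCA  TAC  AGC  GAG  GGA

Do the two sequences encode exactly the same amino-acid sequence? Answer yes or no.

Codon 1: ATG Met / ATG Met — identical.
Codon 2: CAT His / CAC His — synonymous.
Codon 3: GCT Ala / GCT Ala — identical.
Codon 4: TGC Cys / TGC Cys — identical.
Codon 5: CCC Pro / TCA Ser — nonsynonymous.
Codon 6: TAC Tyr / TAC Tyr — identical.
Codon 7: TCC Ser / AGC Ser — synonymous.
Codon 8: GAG Glu / GAG Glu — identical.
Codon 9: GGA Gly / GGA Gly — identical.
Nonsynonymous differences: 1 → different protein.

no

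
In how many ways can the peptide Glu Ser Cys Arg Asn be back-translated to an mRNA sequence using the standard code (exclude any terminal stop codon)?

Glu: 2 codons.
Ser: 6 codons.
Cys: 2 codons.
Arg: 6 codons.
Asn: 2 codons.
2 × 6 × 2 × 6 × 2 = 288.

288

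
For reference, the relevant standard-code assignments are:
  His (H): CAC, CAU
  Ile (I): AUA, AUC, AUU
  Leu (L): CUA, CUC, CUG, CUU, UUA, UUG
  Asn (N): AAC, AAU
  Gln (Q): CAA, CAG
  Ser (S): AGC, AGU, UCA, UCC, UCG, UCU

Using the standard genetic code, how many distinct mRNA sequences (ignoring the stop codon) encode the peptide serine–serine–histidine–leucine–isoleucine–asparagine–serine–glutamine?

31104

Ser: 6 codons.
Ser: 6 codons.
His: 2 codons.
Leu: 6 codons.
Ile: 3 codons.
Asn: 2 codons.
Ser: 6 codons.
Gln: 2 codons.
6 × 6 × 2 × 6 × 3 × 2 × 6 × 2 = 31104.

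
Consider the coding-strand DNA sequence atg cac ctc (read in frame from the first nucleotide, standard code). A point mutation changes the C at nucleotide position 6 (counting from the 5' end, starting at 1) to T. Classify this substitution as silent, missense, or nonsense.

silent

Position 6 falls in codon 2: CAC → His.
After the substitution the codon is CAT → His.
Both encode His, so the change is synonymous.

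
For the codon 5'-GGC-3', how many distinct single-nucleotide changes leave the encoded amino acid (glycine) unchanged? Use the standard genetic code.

Position 1: none → 0 synonymous.
Position 2: none → 0 synonymous.
Position 3: GGU, GGA, GGG → 3 synonymous.
Total: 0 + 0 + 3 = 3.

3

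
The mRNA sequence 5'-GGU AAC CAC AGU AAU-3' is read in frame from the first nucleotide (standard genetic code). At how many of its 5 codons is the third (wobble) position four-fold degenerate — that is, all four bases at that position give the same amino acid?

Codon 1 GGU (Gly): third position 4-fold.
Codon 2 AAC (Asn): third position 2-fold.
Codon 3 CAC (His): third position 2-fold.
Codon 4 AGU (Ser): third position 2-fold.
Codon 5 AAU (Asn): third position 2-fold.
Four-fold degenerate third positions: 1.

1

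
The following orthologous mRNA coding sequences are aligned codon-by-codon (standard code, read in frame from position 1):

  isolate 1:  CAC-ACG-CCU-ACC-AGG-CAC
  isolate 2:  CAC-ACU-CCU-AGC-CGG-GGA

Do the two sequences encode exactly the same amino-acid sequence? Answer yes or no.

Codon 1: CAC His / CAC His — identical.
Codon 2: ACG Thr / ACU Thr — synonymous.
Codon 3: CCU Pro / CCU Pro — identical.
Codon 4: ACC Thr / AGC Ser — nonsynonymous.
Codon 5: AGG Arg / CGG Arg — synonymous.
Codon 6: CAC His / GGA Gly — nonsynonymous.
Nonsynonymous differences: 2 → different protein.

no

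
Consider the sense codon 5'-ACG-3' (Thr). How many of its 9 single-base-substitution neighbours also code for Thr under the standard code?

3

Position 1: none → 0 synonymous.
Position 2: none → 0 synonymous.
Position 3: ACU, ACC, ACA → 3 synonymous.
Total: 0 + 0 + 3 = 3.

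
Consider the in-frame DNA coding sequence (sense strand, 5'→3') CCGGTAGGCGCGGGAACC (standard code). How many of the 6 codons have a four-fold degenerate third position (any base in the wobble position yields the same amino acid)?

6

Codon 1 CCG (Pro): third position 4-fold.
Codon 2 GTA (Val): third position 4-fold.
Codon 3 GGC (Gly): third position 4-fold.
Codon 4 GCG (Ala): third position 4-fold.
Codon 5 GGA (Gly): third position 4-fold.
Codon 6 ACC (Thr): third position 4-fold.
Four-fold degenerate third positions: 6.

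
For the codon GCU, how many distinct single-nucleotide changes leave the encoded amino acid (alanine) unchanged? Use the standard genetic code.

Position 1: none → 0 synonymous.
Position 2: none → 0 synonymous.
Position 3: GCC, GCA, GCG → 3 synonymous.
Total: 0 + 0 + 3 = 3.

3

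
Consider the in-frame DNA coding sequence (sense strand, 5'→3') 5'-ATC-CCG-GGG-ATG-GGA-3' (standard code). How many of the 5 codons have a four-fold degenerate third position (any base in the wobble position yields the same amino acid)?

3

Codon 1 ATC (Ile): third position 3-fold.
Codon 2 CCG (Pro): third position 4-fold.
Codon 3 GGG (Gly): third position 4-fold.
Codon 4 ATG (Met): third position 1-fold.
Codon 5 GGA (Gly): third position 4-fold.
Four-fold degenerate third positions: 3.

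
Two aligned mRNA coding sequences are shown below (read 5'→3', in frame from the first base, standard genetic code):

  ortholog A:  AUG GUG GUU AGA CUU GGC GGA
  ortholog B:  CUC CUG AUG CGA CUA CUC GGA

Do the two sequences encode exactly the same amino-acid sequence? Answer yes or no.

Codon 1: AUG Met / CUC Leu — nonsynonymous.
Codon 2: GUG Val / CUG Leu — nonsynonymous.
Codon 3: GUU Val / AUG Met — nonsynonymous.
Codon 4: AGA Arg / CGA Arg — synonymous.
Codon 5: CUU Leu / CUA Leu — synonymous.
Codon 6: GGC Gly / CUC Leu — nonsynonymous.
Codon 7: GGA Gly / GGA Gly — identical.
Nonsynonymous differences: 4 → different protein.

no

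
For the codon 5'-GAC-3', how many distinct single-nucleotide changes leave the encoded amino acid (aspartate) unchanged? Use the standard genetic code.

Position 1: none → 0 synonymous.
Position 2: none → 0 synonymous.
Position 3: GAU → 1 synonymous.
Total: 0 + 0 + 1 = 1.

1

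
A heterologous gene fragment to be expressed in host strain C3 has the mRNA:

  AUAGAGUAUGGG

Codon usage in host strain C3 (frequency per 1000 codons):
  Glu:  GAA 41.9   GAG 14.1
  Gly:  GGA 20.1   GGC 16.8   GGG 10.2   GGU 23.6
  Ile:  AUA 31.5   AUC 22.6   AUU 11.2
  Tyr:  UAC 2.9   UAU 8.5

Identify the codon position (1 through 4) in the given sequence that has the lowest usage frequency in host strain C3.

3

Codon 1 AUA (Ile): 31.5 per 1000.
Codon 2 GAG (Glu): 14.1 per 1000.
Codon 3 UAU (Tyr): 8.5 per 1000.
Codon 4 GGG (Gly): 10.2 per 1000.
Lowest frequency is 8.5 at codon 3.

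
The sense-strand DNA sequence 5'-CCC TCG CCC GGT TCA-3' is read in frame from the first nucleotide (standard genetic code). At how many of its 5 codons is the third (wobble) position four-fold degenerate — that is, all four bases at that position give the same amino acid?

5

Codon 1 CCC (Pro): third position 4-fold.
Codon 2 TCG (Ser): third position 4-fold.
Codon 3 CCC (Pro): third position 4-fold.
Codon 4 GGT (Gly): third position 4-fold.
Codon 5 TCA (Ser): third position 4-fold.
Four-fold degenerate third positions: 5.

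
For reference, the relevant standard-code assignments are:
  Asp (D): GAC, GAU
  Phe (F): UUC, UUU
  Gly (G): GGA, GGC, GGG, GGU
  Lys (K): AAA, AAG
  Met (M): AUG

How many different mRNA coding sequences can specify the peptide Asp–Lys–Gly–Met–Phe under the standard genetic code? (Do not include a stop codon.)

32

Asp: 2 codons.
Lys: 2 codons.
Gly: 4 codons.
Met: 1 codon.
Phe: 2 codons.
2 × 2 × 4 × 1 × 2 = 32.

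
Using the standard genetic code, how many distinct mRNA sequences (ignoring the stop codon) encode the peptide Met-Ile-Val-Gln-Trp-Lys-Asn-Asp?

192

Met: 1 codon.
Ile: 3 codons.
Val: 4 codons.
Gln: 2 codons.
Trp: 1 codon.
Lys: 2 codons.
Asn: 2 codons.
Asp: 2 codons.
1 × 3 × 4 × 2 × 1 × 2 × 2 × 2 = 192.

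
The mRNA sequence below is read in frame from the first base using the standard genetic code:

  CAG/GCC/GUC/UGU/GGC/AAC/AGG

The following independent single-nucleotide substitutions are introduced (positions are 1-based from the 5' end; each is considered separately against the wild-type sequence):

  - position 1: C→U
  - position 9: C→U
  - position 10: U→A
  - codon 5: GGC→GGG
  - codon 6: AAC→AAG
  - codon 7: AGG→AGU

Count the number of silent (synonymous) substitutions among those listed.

2

Codon 1: CAG (Gln) → UAG (Stop) — nonsense.
Codon 3: GUC (Val) → GUU (Val) — synonymous.
Codon 4: UGU (Cys) → AGU (Ser) — missense.
Codon 5: GGC (Gly) → GGG (Gly) — synonymous.
Codon 6: AAC (Asn) → AAG (Lys) — missense.
Codon 7: AGG (Arg) → AGU (Ser) — missense.
Synonymous: 2 of 6.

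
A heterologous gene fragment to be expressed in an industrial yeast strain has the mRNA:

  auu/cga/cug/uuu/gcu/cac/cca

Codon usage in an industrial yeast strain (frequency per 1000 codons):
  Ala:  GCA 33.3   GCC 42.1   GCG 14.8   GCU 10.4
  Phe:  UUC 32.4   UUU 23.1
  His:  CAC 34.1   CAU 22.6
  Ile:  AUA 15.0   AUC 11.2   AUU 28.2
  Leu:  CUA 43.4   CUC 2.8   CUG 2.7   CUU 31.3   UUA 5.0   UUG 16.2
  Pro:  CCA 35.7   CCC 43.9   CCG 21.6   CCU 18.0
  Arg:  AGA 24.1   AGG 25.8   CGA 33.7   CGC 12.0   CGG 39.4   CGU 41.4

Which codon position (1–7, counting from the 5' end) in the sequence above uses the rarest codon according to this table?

3

Codon 1 AUU (Ile): 28.2 per 1000.
Codon 2 CGA (Arg): 33.7 per 1000.
Codon 3 CUG (Leu): 2.7 per 1000.
Codon 4 UUU (Phe): 23.1 per 1000.
Codon 5 GCU (Ala): 10.4 per 1000.
Codon 6 CAC (His): 34.1 per 1000.
Codon 7 CCA (Pro): 35.7 per 1000.
Lowest frequency is 2.7 at codon 3.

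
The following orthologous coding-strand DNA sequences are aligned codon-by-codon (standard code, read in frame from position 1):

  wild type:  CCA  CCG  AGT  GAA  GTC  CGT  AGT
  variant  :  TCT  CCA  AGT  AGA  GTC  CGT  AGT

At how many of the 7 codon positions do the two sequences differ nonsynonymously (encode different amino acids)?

2

Codon 1: CCA Pro / TCT Ser — nonsynonymous.
Codon 2: CCG Pro / CCA Pro — synonymous.
Codon 3: AGT Ser / AGT Ser — identical.
Codon 4: GAA Glu / AGA Arg — nonsynonymous.
Codon 5: GTC Val / GTC Val — identical.
Codon 6: CGT Arg / CGT Arg — identical.
Codon 7: AGT Ser / AGT Ser — identical.
Nonsynonymous differences: 2.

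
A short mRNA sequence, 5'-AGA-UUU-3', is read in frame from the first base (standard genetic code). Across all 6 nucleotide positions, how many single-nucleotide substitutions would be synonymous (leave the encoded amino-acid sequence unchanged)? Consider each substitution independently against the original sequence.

3

Codon 1 (AGA, Arg): 2 synonymous substitutions.
Codon 2 (UUU, Phe): 1 synonymous substitution.
Total: 2 + 1 = 3.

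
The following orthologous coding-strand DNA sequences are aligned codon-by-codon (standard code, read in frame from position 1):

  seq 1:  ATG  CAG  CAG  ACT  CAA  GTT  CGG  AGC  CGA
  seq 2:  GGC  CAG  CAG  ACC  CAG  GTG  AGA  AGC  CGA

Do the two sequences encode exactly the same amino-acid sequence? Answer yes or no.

Codon 1: ATG Met / GGC Gly — nonsynonymous.
Codon 2: CAG Gln / CAG Gln — identical.
Codon 3: CAG Gln / CAG Gln — identical.
Codon 4: ACT Thr / ACC Thr — synonymous.
Codon 5: CAA Gln / CAG Gln — synonymous.
Codon 6: GTT Val / GTG Val — synonymous.
Codon 7: CGG Arg / AGA Arg — synonymous.
Codon 8: AGC Ser / AGC Ser — identical.
Codon 9: CGA Arg / CGA Arg — identical.
Nonsynonymous differences: 1 → different protein.

no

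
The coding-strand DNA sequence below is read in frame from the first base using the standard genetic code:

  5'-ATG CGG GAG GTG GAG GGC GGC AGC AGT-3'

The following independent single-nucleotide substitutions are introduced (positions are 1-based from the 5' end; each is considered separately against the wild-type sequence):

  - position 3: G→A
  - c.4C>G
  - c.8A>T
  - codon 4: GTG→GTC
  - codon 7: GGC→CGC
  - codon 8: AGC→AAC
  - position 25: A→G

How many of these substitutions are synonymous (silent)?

Codon 1: ATG (Met) → ATA (Ile) — missense.
Codon 2: CGG (Arg) → GGG (Gly) — missense.
Codon 3: GAG (Glu) → GTG (Val) — missense.
Codon 4: GTG (Val) → GTC (Val) — synonymous.
Codon 7: GGC (Gly) → CGC (Arg) — missense.
Codon 8: AGC (Ser) → AAC (Asn) — missense.
Codon 9: AGT (Ser) → GGT (Gly) — missense.
Synonymous: 1 of 7.

1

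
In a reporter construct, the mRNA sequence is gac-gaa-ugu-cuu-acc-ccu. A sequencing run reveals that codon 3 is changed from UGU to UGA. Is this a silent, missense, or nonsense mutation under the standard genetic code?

Position 9 falls in codon 3: UGU → Cys.
After the substitution the codon is UGA → Stop.
The new codon is a stop codon, so this is a nonsense mutation.

nonsense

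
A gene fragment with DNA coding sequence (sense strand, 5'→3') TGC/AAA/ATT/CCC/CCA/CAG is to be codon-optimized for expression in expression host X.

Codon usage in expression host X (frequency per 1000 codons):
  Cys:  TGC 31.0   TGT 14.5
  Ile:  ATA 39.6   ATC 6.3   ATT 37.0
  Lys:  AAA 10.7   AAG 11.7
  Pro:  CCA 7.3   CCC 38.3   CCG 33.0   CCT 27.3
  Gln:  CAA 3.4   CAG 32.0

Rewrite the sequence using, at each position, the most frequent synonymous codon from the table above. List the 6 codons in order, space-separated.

Codon 1 (Cys): best is TGC at 31.0.
Codon 2 (Lys): best is AAG at 11.7.
Codon 3 (Ile): best is ATA at 39.6.
Codon 4 (Pro): best is CCC at 38.3.
Codon 5 (Pro): best is CCC at 38.3.
Codon 6 (Gln): best is CAG at 32.0.

TGC AAG ATA CCC CCC CAG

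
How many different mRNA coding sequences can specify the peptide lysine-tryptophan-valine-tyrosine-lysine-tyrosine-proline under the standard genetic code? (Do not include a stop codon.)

256

Lys: 2 codons.
Trp: 1 codon.
Val: 4 codons.
Tyr: 2 codons.
Lys: 2 codons.
Tyr: 2 codons.
Pro: 4 codons.
2 × 1 × 4 × 2 × 2 × 2 × 4 = 256.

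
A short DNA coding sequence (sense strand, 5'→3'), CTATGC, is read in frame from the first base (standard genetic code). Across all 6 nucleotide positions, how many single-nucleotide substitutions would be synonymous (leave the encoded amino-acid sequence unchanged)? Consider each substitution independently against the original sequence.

5

Codon 1 (CTA, Leu): 4 synonymous substitutions.
Codon 2 (TGC, Cys): 1 synonymous substitution.
Total: 4 + 1 = 5.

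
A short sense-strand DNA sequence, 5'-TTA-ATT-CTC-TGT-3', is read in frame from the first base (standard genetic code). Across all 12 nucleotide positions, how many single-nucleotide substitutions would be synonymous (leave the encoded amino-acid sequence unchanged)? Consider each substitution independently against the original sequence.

8

Codon 1 (TTA, Leu): 2 synonymous substitutions.
Codon 2 (ATT, Ile): 2 synonymous substitutions.
Codon 3 (CTC, Leu): 3 synonymous substitutions.
Codon 4 (TGT, Cys): 1 synonymous substitution.
Total: 2 + 2 + 3 + 1 = 8.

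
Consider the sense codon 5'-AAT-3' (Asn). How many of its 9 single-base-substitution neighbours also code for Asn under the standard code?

1

Position 1: none → 0 synonymous.
Position 2: none → 0 synonymous.
Position 3: AAC → 1 synonymous.
Total: 0 + 0 + 1 = 1.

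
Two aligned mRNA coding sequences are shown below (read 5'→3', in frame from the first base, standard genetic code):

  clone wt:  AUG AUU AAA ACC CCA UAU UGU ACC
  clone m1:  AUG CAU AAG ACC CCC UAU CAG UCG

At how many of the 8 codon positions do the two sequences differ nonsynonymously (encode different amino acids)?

3

Codon 1: AUG Met / AUG Met — identical.
Codon 2: AUU Ile / CAU His — nonsynonymous.
Codon 3: AAA Lys / AAG Lys — synonymous.
Codon 4: ACC Thr / ACC Thr — identical.
Codon 5: CCA Pro / CCC Pro — synonymous.
Codon 6: UAU Tyr / UAU Tyr — identical.
Codon 7: UGU Cys / CAG Gln — nonsynonymous.
Codon 8: ACC Thr / UCG Ser — nonsynonymous.
Nonsynonymous differences: 3.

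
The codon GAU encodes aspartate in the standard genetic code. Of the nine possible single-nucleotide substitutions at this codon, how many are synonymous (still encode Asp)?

1

Position 1: none → 0 synonymous.
Position 2: none → 0 synonymous.
Position 3: GAC → 1 synonymous.
Total: 0 + 0 + 1 = 1.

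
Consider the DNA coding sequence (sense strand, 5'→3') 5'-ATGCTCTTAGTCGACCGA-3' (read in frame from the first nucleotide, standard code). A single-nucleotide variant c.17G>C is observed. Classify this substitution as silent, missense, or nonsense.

missense

Position 17 falls in codon 6: CGA → Arg.
After the substitution the codon is CCA → Pro.
Arg ≠ Pro, so this is a missense mutation.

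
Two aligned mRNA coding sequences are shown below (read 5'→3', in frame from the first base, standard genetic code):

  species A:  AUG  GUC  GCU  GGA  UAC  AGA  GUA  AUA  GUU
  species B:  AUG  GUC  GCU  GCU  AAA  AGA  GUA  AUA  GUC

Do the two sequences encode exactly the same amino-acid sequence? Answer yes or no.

Codon 1: AUG Met / AUG Met — identical.
Codon 2: GUC Val / GUC Val — identical.
Codon 3: GCU Ala / GCU Ala — identical.
Codon 4: GGA Gly / GCU Ala — nonsynonymous.
Codon 5: UAC Tyr / AAA Lys — nonsynonymous.
Codon 6: AGA Arg / AGA Arg — identical.
Codon 7: GUA Val / GUA Val — identical.
Codon 8: AUA Ile / AUA Ile — identical.
Codon 9: GUU Val / GUC Val — synonymous.
Nonsynonymous differences: 2 → different protein.

no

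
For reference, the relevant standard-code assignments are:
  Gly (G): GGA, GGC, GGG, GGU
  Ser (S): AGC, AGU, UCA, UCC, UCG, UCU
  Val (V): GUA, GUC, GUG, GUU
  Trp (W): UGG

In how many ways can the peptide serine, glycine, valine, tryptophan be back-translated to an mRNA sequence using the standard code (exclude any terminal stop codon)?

96

Ser: 6 codons.
Gly: 4 codons.
Val: 4 codons.
Trp: 1 codon.
6 × 4 × 4 × 1 = 96.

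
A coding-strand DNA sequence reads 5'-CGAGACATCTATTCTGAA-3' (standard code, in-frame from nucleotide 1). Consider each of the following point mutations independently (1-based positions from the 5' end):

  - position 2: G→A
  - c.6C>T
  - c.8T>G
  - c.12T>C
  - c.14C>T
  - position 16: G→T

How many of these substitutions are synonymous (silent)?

2

Codon 1: CGA (Arg) → CAA (Gln) — missense.
Codon 2: GAC (Asp) → GAT (Asp) — synonymous.
Codon 3: ATC (Ile) → AGC (Ser) — missense.
Codon 4: TAT (Tyr) → TAC (Tyr) — synonymous.
Codon 5: TCT (Ser) → TTT (Phe) — missense.
Codon 6: GAA (Glu) → TAA (Stop) — nonsense.
Synonymous: 2 of 6.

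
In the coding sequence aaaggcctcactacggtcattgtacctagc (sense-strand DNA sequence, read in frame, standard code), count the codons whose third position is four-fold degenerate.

Codon 1 AAA (Lys): third position 2-fold.
Codon 2 GGC (Gly): third position 4-fold.
Codon 3 CTC (Leu): third position 4-fold.
Codon 4 ACT (Thr): third position 4-fold.
Codon 5 ACG (Thr): third position 4-fold.
Codon 6 GTC (Val): third position 4-fold.
Codon 7 ATT (Ile): third position 3-fold.
Codon 8 GTA (Val): third position 4-fold.
Codon 9 CCT (Pro): third position 4-fold.
Codon 10 AGC (Ser): third position 2-fold.
Four-fold degenerate third positions: 7.

7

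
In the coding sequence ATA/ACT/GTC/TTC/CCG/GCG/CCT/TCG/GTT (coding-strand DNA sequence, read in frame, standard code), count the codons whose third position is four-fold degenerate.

Codon 1 ATA (Ile): third position 3-fold.
Codon 2 ACT (Thr): third position 4-fold.
Codon 3 GTC (Val): third position 4-fold.
Codon 4 TTC (Phe): third position 2-fold.
Codon 5 CCG (Pro): third position 4-fold.
Codon 6 GCG (Ala): third position 4-fold.
Codon 7 CCT (Pro): third position 4-fold.
Codon 8 TCG (Ser): third position 4-fold.
Codon 9 GTT (Val): third position 4-fold.
Four-fold degenerate third positions: 7.

7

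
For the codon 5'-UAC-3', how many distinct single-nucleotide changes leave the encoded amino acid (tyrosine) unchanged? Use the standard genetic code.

Position 1: none → 0 synonymous.
Position 2: none → 0 synonymous.
Position 3: UAU → 1 synonymous.
Total: 0 + 0 + 1 = 1.

1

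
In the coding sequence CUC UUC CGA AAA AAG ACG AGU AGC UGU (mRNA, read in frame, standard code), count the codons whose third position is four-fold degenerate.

3

Codon 1 CUC (Leu): third position 4-fold.
Codon 2 UUC (Phe): third position 2-fold.
Codon 3 CGA (Arg): third position 4-fold.
Codon 4 AAA (Lys): third position 2-fold.
Codon 5 AAG (Lys): third position 2-fold.
Codon 6 ACG (Thr): third position 4-fold.
Codon 7 AGU (Ser): third position 2-fold.
Codon 8 AGC (Ser): third position 2-fold.
Codon 9 UGU (Cys): third position 2-fold.
Four-fold degenerate third positions: 3.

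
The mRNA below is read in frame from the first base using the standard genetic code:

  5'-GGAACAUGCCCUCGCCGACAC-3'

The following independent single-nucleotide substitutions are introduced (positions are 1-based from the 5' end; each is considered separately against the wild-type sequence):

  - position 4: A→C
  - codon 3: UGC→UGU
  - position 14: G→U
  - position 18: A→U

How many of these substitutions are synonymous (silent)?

2

Codon 2: ACA (Thr) → CCA (Pro) — missense.
Codon 3: UGC (Cys) → UGU (Cys) — synonymous.
Codon 5: CGC (Arg) → CUC (Leu) — missense.
Codon 6: CGA (Arg) → CGU (Arg) — synonymous.
Synonymous: 2 of 4.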